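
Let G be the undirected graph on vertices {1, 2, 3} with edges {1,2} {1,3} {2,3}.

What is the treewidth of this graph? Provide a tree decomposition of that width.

With just one bag of size 3, the width is 3 − 1 = 2, so tw(G) ≤ 2. On the other hand G contains the 3-clique {1, 2, 3}. A clique must lie in a single bag of any decomposition, so no decomposition can have width below 2. Hence tw(G) = 2 exactly.

Treewidth 2.
One such decomposition:
Bags: B1 = {1, 2, 3}
Tree: (single bag)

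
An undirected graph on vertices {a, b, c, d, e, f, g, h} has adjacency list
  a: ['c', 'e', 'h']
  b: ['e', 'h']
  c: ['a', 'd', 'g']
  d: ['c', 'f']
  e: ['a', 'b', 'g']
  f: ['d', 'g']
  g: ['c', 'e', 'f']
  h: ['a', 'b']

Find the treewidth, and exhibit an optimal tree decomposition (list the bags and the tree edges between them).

Each bag holds 3 vertices, so the decomposition has width 2, which upper-bounds the treewidth. For the lower bound, G contains the cycle f–d–c–g–f, so G is not a forest; only forests have treewidth ≤ 1, hence tw(G) ≥ 2. Combining the bounds, tw(G) = 2.

Treewidth 2.
One such decomposition:
Bags: B1 = {d, f, g}  B2 = {c, d, g}  B3 = {c, e, g}  B4 = {a, c, e}  B5 = {a, b, e}  B6 = {a, b, h}
Tree: B1–B2, B2–B3, B3–B4, B4–B5, B5–B6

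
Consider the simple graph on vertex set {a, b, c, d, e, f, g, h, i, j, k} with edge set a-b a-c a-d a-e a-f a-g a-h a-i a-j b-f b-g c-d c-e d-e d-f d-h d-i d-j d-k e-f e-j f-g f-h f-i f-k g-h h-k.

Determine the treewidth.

A width-3 tree decomposition is:
Bags: B1 = {a, d, e, f}  B2 = {a, d, e, j}  B3 = {a, d, f, h}  B4 = {d, f, h, k}  B5 = {a, f, g, h}  B6 = {a, d, f, i}  B7 = {a, b, f, g}  B8 = {a, c, d, e}
Tree: B1–B2, B1–B3, B3–B4, B3–B5, B1–B6, B5–B7, B2–B8
The largest bag has 4 vertices, giving width 3; this decomposition certifies tw(G) ≤ 3. For the lower bound, the 4 vertices {a, d, e, j} are pairwise adjacent, and any tree decomposition puts a clique entirely inside one bag — forcing width ≥ 3. The upper and lower bounds meet at 3, so that is the treewidth.

3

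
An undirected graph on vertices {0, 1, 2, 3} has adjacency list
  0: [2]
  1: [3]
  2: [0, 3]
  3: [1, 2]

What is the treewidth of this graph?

A width-1 tree decomposition is:
Bags: B1 = {2, 3}  B2 = {0, 2}  B3 = {1, 3}
Tree: B1–B2, B1–B3
The largest bag has 2 vertices, giving width 1; this decomposition certifies tw(G) ≤ 1. Since G has at least one edge (e.g. 3–2), it is not an edgeless graph, so tw(G) ≥ 1. Therefore the treewidth is 1.

1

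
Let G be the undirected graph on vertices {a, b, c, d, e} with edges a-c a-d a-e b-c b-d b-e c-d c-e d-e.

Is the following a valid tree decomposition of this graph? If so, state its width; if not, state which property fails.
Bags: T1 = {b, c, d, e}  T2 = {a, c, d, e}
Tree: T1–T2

Yes; width 3.

Vertex coverage: the bags together contain {a, b, c, d, e}, the full vertex set. Edge coverage: each edge of G has both endpoints in at least one bag. Running intersection: for every vertex, the bags containing it form a connected subtree. All three properties hold, so this is a valid tree decomposition of width max|bag| − 1 = 3, and hence tw(G) ≤ 3.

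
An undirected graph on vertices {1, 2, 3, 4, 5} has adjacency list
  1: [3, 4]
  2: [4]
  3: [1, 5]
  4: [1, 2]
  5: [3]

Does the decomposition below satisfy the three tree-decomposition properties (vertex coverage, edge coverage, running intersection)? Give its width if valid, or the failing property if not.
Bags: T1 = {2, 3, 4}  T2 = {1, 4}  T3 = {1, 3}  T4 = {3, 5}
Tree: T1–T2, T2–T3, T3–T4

A tree decomposition must satisfy three properties: every vertex lies in some bag; for every edge, both endpoints lie together in some bag; and for every vertex, the bags containing it form a connected subtree. Here bags containing vertex 3 are not connected in the tree, so the decomposition is invalid.

No — bags containing vertex 3 are not connected in the tree.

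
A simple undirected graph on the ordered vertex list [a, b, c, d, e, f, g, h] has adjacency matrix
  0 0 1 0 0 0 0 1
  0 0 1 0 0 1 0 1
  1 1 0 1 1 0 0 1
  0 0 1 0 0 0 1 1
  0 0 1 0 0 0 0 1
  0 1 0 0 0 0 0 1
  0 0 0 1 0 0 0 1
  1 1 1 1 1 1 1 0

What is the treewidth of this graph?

2

A width-2 tree decomposition is:
Bags: B1 = {c, e, h}  B2 = {a, c, h}  B3 = {c, d, h}  B4 = {d, g, h}  B5 = {b, c, h}  B6 = {b, f, h}
Tree: B1–B2, B2–B3, B3–B4, B1–B5, B5–B6
Each bag holds 3 vertices, so the decomposition has width 2, which upper-bounds the treewidth. On the other hand G contains the 3-clique {d, g, h}. A clique must lie in a single bag of any decomposition, so no decomposition can have width below 2. The upper and lower bounds meet at 2, so that is the treewidth.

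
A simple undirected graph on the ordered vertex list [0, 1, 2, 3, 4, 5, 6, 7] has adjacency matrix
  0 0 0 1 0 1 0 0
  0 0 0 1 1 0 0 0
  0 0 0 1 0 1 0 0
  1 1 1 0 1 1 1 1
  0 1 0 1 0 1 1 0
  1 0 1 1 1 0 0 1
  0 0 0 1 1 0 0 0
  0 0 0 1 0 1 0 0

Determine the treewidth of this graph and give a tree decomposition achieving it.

Every bag has size at most 3, so the width is 3 − 1 = 2 and tw(G) ≤ 2. For the lower bound, the 3 vertices {1, 3, 4} are pairwise adjacent, and any tree decomposition puts a clique entirely inside one bag — forcing width ≥ 2. The upper and lower bounds meet at 2, so that is the treewidth.

Treewidth 2.
One optimal decomposition is:
Bags: B1 = {3, 4, 5}  B2 = {2, 3, 5}  B3 = {3, 4, 6}  B4 = {3, 5, 7}  B5 = {0, 3, 5}  B6 = {1, 3, 4}
Tree: B1–B2, B1–B3, B1–B4, B1–B5, B1–B6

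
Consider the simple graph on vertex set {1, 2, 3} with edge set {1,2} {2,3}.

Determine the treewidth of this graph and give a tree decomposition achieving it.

Treewidth 1.
One optimal decomposition is:
Bags: B1 = {2, 3}  B2 = {1, 2}
Tree: B1–B2

The largest bag has 2 vertices, giving width 1; this decomposition certifies tw(G) ≤ 1. G has an edge, so its treewidth is at least 1. Hence tw(G) = 1 exactly.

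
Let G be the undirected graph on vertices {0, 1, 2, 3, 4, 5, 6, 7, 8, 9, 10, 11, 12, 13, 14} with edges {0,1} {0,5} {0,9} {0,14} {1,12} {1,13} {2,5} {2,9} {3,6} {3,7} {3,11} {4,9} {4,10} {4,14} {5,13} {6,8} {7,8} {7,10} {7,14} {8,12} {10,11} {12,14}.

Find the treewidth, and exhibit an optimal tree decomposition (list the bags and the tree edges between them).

Every bag has size at most 4, so the width is 4 − 1 = 3 and tw(G) ≤ 3. For the lower bound: the 4 vertex sets {2,5,13}, {1}, {0}, {4,9,12,14} are disjoint, each induces a connected subgraph, and every pair is joined by at least one edge of G. Contracting each set to a single vertex therefore yields K_{4} as a minor, and since treewidth is minor-monotone, tw(G) ≥ tw(K_{4}) = 3. The upper and lower bounds meet at 3, so that is the treewidth.

Treewidth 3.
One optimal decomposition is:
Bags: B1 = {1, 2, 5, 13}  B2 = {0, 1, 2, 5}  B3 = {0, 1, 2, 9}  B4 = {0, 1, 9, 12}  B5 = {0, 9, 12, 14}  B6 = {4, 9, 12, 14}  B7 = {4, 8, 12, 14}  B8 = {4, 7, 8, 14}  B9 = {4, 7, 8, 10}  B10 = {6, 7, 8, 10}  B11 = {3, 6, 7, 10}  B12 = {3, 6, 10, 11}
Tree: B1–B2, B2–B3, B3–B4, B4–B5, B5–B6, B6–B7, B7–B8, B8–B9, B9–B10, B10–B11, B11–B12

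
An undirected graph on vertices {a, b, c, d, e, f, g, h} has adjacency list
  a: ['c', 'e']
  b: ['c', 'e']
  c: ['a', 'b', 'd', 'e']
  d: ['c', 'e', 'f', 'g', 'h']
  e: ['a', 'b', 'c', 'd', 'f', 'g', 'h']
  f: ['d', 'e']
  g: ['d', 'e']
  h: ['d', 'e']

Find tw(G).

2

A width-2 tree decomposition is:
Bags: B1 = {b, c, e}  B2 = {c, d, e}  B3 = {d, e, h}  B4 = {d, e, f}  B5 = {d, e, g}  B6 = {a, c, e}
Tree: B1–B2, B2–B3, B3–B4, B2–B5, B2–B6
The largest bag has 3 vertices, giving width 2; this decomposition certifies tw(G) ≤ 2. Conversely, {d, e, g} is a clique of size 3, and the vertices of any clique must share a bag in every tree decomposition; so some bag has ≥ 3 vertices and tw(G) ≥ 2. Therefore the treewidth is 2.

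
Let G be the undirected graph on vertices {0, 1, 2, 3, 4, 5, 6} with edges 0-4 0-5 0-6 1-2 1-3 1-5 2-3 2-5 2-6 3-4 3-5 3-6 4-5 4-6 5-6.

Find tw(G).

A width-3 tree decomposition is:
Bags: B1 = {2, 3, 5, 6}  B2 = {3, 4, 5, 6}  B3 = {0, 4, 5, 6}  B4 = {1, 2, 3, 5}
Tree: B1–B2, B2–B3, B1–B4
Every bag has size at most 4, so the width is 4 − 1 = 3 and tw(G) ≤ 3. Conversely, {0, 4, 5, 6} is a clique of size 4, and the vertices of any clique must share a bag in every tree decomposition; so some bag has ≥ 4 vertices and tw(G) ≥ 3. Therefore the treewidth is 3.

3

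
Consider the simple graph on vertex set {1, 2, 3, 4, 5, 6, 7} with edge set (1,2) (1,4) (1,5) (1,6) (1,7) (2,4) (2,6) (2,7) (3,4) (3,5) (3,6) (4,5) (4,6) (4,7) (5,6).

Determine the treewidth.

3

A width-3 tree decomposition is:
Bags: B1 = {1, 2, 4, 7}  B2 = {1, 2, 4, 6}  B3 = {1, 4, 5, 6}  B4 = {3, 4, 5, 6}
Tree: B1–B2, B2–B3, B3–B4
Each bag holds 4 vertices, so the decomposition has width 3, which upper-bounds the treewidth. On the other hand G contains the 4-clique {1, 2, 4, 6}. A clique must lie in a single bag of any decomposition, so no decomposition can have width below 3. Combining the bounds, tw(G) = 3.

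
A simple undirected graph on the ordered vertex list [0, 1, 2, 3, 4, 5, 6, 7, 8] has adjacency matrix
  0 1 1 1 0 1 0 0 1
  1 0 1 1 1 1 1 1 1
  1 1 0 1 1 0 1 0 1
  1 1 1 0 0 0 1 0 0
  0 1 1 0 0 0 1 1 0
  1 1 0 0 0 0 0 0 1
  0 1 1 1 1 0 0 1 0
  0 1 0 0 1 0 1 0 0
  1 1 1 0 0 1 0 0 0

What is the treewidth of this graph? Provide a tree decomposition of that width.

Each bag holds 4 vertices, so the decomposition has width 3, which upper-bounds the treewidth. For the lower bound, the 4 vertices {0, 1, 2, 8} are pairwise adjacent, and any tree decomposition puts a clique entirely inside one bag — forcing width ≥ 3. Combining the bounds, tw(G) = 3.

Treewidth 3.
One such decomposition:
Bags: B1 = {1, 4, 6, 7}  B2 = {1, 2, 4, 6}  B3 = {1, 2, 3, 6}  B4 = {0, 1, 2, 3}  B5 = {0, 1, 2, 8}  B6 = {0, 1, 5, 8}
Tree: B1–B2, B2–B3, B3–B4, B4–B5, B5–B6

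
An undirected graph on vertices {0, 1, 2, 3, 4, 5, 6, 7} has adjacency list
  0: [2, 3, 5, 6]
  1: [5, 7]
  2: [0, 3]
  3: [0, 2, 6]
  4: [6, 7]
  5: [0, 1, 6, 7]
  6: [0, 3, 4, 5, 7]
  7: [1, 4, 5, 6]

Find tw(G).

2

A width-2 tree decomposition is:
Bags: B1 = {0, 3, 6}  B2 = {0, 5, 6}  B3 = {5, 6, 7}  B4 = {0, 2, 3}  B5 = {4, 6, 7}  B6 = {1, 5, 7}
Tree: B1–B2, B2–B3, B1–B4, B3–B5, B3–B6
Every bag has size at most 3, so the width is 3 − 1 = 2 and tw(G) ≤ 2. On the other hand G contains the 3-clique {1, 5, 7}. A clique must lie in a single bag of any decomposition, so no decomposition can have width below 2. The upper and lower bounds meet at 2, so that is the treewidth.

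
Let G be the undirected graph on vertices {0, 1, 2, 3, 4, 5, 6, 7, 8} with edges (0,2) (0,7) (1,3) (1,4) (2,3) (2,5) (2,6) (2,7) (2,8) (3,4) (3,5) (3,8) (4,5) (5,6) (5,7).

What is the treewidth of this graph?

2

A width-2 tree decomposition is:
Bags: B1 = {0, 2, 7}  B2 = {2, 5, 7}  B3 = {2, 3, 5}  B4 = {2, 3, 8}  B5 = {3, 4, 5}  B6 = {2, 5, 6}  B7 = {1, 3, 4}
Tree: B1–B2, B2–B3, B3–B4, B3–B5, B2–B6, B5–B7
The largest bag has 3 vertices, giving width 2; this decomposition certifies tw(G) ≤ 2. For the lower bound, the 3 vertices {1, 3, 4} are pairwise adjacent, and any tree decomposition puts a clique entirely inside one bag — forcing width ≥ 2. Combining the bounds, tw(G) = 2.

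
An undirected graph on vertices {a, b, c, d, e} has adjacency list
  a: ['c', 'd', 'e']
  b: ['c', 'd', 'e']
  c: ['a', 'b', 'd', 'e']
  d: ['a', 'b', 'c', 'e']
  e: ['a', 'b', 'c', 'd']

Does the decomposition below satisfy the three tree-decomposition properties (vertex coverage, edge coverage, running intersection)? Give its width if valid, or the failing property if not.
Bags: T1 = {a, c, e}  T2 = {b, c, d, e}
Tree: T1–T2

A tree decomposition must satisfy three properties: every vertex lies in some bag; for every edge, both endpoints lie together in some bag; and for every vertex, the bags containing it form a connected subtree. Here edge (d,a) lies in no bag, so the decomposition is invalid.

No — edge (d,a) lies in no bag.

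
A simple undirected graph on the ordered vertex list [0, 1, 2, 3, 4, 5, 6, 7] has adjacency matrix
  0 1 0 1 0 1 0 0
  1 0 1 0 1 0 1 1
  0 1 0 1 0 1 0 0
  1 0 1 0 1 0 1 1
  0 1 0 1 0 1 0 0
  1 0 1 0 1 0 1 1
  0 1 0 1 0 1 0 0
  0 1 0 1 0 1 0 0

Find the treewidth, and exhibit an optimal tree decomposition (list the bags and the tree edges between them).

Treewidth 3.
One optimal decomposition is:
Bags: B1 = {1, 3, 5, 6}  B2 = {1, 3, 5, 7}  B3 = {1, 2, 3, 5}  B4 = {1, 3, 4, 5}  B5 = {0, 1, 3, 5}
Tree: B1–B2, B2–B3, B3–B4, B4–B5

The largest bag has 4 vertices, giving width 3; this decomposition certifies tw(G) ≤ 3. For the lower bound: the 4 vertex sets {3,6}, {5,7}, {1}, {2} are disjoint, each induces a connected subgraph, and every pair is joined by at least one edge of G. Contracting each set to a single vertex therefore yields K_{4} as a minor, and since treewidth is minor-monotone, tw(G) ≥ tw(K_{4}) = 3. The upper and lower bounds meet at 3, so that is the treewidth.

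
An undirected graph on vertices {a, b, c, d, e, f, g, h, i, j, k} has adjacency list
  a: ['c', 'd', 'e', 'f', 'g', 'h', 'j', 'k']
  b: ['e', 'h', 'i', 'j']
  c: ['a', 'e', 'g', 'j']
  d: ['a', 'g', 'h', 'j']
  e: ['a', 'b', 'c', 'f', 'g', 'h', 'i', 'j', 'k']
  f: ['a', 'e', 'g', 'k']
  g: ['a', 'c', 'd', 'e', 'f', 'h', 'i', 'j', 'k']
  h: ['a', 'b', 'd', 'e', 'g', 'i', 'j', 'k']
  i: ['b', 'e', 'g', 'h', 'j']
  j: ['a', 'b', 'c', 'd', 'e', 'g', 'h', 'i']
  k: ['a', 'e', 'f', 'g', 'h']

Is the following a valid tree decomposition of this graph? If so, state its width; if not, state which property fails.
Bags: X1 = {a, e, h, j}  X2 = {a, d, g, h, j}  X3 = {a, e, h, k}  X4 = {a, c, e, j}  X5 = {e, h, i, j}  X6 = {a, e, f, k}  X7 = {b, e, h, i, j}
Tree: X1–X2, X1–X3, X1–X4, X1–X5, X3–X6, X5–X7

A tree decomposition must satisfy three properties: every vertex lies in some bag; for every edge, both endpoints lie together in some bag; and for every vertex, the bags containing it form a connected subtree. Here edge (g,e) lies in no bag, so the decomposition is invalid.

No — edge (g,e) lies in no bag.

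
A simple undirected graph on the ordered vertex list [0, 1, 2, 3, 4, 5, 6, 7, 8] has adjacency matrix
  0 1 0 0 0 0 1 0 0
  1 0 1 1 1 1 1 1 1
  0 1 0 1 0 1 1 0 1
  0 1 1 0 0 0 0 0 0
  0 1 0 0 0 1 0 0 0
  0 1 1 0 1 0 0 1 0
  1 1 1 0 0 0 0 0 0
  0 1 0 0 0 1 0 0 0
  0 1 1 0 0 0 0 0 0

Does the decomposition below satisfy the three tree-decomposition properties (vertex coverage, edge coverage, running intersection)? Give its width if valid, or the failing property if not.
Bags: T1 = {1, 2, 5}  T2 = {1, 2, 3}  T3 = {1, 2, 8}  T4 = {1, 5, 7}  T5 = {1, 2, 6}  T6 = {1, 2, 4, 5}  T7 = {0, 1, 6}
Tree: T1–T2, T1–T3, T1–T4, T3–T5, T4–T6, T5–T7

A tree decomposition must satisfy three properties: every vertex lies in some bag; for every edge, both endpoints lie together in some bag; and for every vertex, the bags containing it form a connected subtree. Here bags containing vertex 2 are not connected in the tree, so the decomposition is invalid.

No — bags containing vertex 2 are not connected in the tree.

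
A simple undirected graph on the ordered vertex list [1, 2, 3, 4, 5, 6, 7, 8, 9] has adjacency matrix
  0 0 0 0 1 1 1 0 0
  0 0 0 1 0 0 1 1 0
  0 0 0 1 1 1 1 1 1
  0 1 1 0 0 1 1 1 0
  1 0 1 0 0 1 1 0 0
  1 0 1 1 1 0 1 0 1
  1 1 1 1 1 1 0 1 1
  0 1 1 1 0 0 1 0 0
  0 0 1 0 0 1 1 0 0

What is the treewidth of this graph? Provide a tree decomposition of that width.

Every bag has size at most 4, so the width is 4 − 1 = 3 and tw(G) ≤ 3. For the lower bound, the 4 vertices {1, 5, 6, 7} are pairwise adjacent, and any tree decomposition puts a clique entirely inside one bag — forcing width ≥ 3. Hence tw(G) = 3 exactly.

Treewidth 3.
One optimal decomposition is:
Bags: B1 = {3, 4, 6, 7}  B2 = {3, 4, 7, 8}  B3 = {3, 5, 6, 7}  B4 = {3, 6, 7, 9}  B5 = {2, 4, 7, 8}  B6 = {1, 5, 6, 7}
Tree: B1–B2, B1–B3, B3–B4, B2–B5, B3–B6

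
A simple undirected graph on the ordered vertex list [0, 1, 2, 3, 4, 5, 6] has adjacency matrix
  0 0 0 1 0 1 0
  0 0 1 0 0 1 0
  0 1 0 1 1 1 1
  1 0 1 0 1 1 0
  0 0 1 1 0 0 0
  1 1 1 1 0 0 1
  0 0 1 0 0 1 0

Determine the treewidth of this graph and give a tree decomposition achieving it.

Treewidth 2.
Bags: B1 = {2, 3, 5}  B2 = {2, 3, 4}  B3 = {0, 3, 5}  B4 = {1, 2, 5}  B5 = {2, 5, 6}
Tree: B1–B2, B1–B3, B1–B4, B1–B5

Each bag holds 3 vertices, so the decomposition has width 2, which upper-bounds the treewidth. Conversely, {0, 3, 5} is a clique of size 3, and the vertices of any clique must share a bag in every tree decomposition; so some bag has ≥ 3 vertices and tw(G) ≥ 2. Therefore the treewidth is 2.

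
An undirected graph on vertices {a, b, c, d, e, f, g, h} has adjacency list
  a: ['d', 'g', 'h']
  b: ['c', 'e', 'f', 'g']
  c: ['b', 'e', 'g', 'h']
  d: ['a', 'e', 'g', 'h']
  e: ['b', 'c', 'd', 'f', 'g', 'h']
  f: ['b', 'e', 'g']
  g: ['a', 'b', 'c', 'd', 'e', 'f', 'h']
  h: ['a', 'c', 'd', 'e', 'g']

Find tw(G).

3

A width-3 tree decomposition is:
Bags: B1 = {c, e, g, h}  B2 = {b, c, e, g}  B3 = {b, e, f, g}  B4 = {d, e, g, h}  B5 = {a, d, g, h}
Tree: B1–B2, B2–B3, B1–B4, B4–B5
Every bag has size at most 4, so the width is 4 − 1 = 3 and tw(G) ≤ 3. On the other hand G contains the 4-clique {d, e, g, h}. A clique must lie in a single bag of any decomposition, so no decomposition can have width below 3. Combining the bounds, tw(G) = 3.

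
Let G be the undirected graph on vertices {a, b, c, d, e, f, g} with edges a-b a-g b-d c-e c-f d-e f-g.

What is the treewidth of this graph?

A width-2 tree decomposition is:
Bags: B1 = {c, f, g}  B2 = {c, e, g}  B3 = {d, e, g}  B4 = {b, d, g}  B5 = {a, b, g}
Tree: B1–B2, B2–B3, B3–B4, B4–B5
The largest bag has 3 vertices, giving width 2; this decomposition certifies tw(G) ≤ 2. The edges g–f–c–e–d–b–a–g form a cycle, so G is not a tree and its treewidth is at least 2. Therefore the treewidth is 2.

2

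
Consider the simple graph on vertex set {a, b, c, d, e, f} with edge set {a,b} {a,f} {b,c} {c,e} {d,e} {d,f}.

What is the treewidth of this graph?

A width-2 tree decomposition is:
Bags: B1 = {d, e, f}  B2 = {a, e, f}  B3 = {a, b, e}  B4 = {b, c, e}
Tree: B1–B2, B2–B3, B3–B4
The largest bag has 3 vertices, giving width 2; this decomposition certifies tw(G) ≤ 2. For the lower bound, G contains the cycle e–d–f–a–b–c–e, so G is not a forest; only forests have treewidth ≤ 1, hence tw(G) ≥ 2. Combining the bounds, tw(G) = 2.

2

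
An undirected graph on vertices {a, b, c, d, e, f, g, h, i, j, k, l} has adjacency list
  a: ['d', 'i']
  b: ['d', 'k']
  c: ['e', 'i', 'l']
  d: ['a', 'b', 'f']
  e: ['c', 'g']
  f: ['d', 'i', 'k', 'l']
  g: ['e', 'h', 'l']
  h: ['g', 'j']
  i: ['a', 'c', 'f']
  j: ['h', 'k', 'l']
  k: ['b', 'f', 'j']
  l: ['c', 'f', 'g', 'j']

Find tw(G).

3

A width-3 tree decomposition is:
Bags: B1 = {a, b, d, i}  B2 = {b, d, f, i}  B3 = {b, f, i, k}  B4 = {c, f, i, k}  B5 = {c, f, k, l}  B6 = {c, j, k, l}  B7 = {c, e, j, l}  B8 = {e, g, j, l}  B9 = {e, g, h, j}
Tree: B1–B2, B2–B3, B3–B4, B4–B5, B5–B6, B6–B7, B7–B8, B8–B9
Each bag holds 4 vertices, so the decomposition has width 3, which upper-bounds the treewidth. For the lower bound: the 4 vertex sets {a,b,d}, {i}, {f}, {c,j,k,l} are disjoint, each induces a connected subgraph, and every pair is joined by at least one edge of G. Contracting each set to a single vertex therefore yields K_{4} as a minor, and since treewidth is minor-monotone, tw(G) ≥ tw(K_{4}) = 3. Combining the bounds, tw(G) = 3.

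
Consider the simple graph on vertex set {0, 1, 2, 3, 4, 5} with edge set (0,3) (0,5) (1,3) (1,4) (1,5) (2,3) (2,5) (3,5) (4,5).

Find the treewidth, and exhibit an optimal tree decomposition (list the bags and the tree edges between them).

Each bag holds 3 vertices, so the decomposition has width 2, which upper-bounds the treewidth. For the lower bound, the 3 vertices {0, 3, 5} are pairwise adjacent, and any tree decomposition puts a clique entirely inside one bag — forcing width ≥ 2. Combining the bounds, tw(G) = 2.

Treewidth 2.
One such decomposition:
Bags: B1 = {1, 3, 5}  B2 = {0, 3, 5}  B3 = {1, 4, 5}  B4 = {2, 3, 5}
Tree: B1–B2, B1–B3, B1–B4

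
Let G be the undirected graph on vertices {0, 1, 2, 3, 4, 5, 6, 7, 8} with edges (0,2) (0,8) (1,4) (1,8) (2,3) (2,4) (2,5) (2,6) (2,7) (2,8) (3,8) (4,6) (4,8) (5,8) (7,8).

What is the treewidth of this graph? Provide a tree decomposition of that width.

Treewidth 2.
One such decomposition:
Bags: B1 = {2, 7, 8}  B2 = {2, 5, 8}  B3 = {0, 2, 8}  B4 = {2, 4, 8}  B5 = {2, 4, 6}  B6 = {1, 4, 8}  B7 = {2, 3, 8}
Tree: B1–B2, B1–B3, B2–B4, B4–B5, B4–B6, B1–B7

Each bag holds 3 vertices, so the decomposition has width 2, which upper-bounds the treewidth. For the lower bound, the 3 vertices {1, 4, 8} are pairwise adjacent, and any tree decomposition puts a clique entirely inside one bag — forcing width ≥ 2. The upper and lower bounds meet at 2, so that is the treewidth.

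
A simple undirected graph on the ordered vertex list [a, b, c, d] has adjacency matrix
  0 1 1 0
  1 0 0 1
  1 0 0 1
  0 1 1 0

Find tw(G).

A width-2 tree decomposition is:
Bags: B1 = {a, c, d}  B2 = {a, b, d}
Tree: B1–B2
Every bag has size at most 3, so the width is 3 − 1 = 2 and tw(G) ≤ 2. Since a–c–d–b–a is a cycle in G, G is not acyclic. Forests are exactly the graphs of treewidth ≤ 1, so tw(G) ≥ 2. Combining the bounds, tw(G) = 2.

2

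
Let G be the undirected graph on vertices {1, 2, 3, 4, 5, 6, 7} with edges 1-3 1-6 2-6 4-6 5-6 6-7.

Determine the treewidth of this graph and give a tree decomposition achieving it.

Each bag holds 2 vertices, so the decomposition has width 1, which upper-bounds the treewidth. G has an edge, so its treewidth is at least 1. Therefore the treewidth is 1.

Treewidth 1.
One such decomposition:
Bags: B1 = {1, 6}  B2 = {1, 3}  B3 = {6, 7}  B4 = {4, 6}  B5 = {5, 6}  B6 = {2, 6}
Tree: B1–B2, B1–B3, B1–B4, B1–B5, B5–B6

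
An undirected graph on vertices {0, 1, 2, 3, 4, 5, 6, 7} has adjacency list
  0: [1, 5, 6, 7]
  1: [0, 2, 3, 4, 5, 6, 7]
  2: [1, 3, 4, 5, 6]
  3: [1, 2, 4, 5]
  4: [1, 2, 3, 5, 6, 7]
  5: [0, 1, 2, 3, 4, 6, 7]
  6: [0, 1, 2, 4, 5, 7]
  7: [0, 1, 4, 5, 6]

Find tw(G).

4

A width-4 tree decomposition is:
Bags: B1 = {1, 4, 5, 6, 7}  B2 = {1, 2, 4, 5, 6}  B3 = {0, 1, 5, 6, 7}  B4 = {1, 2, 3, 4, 5}
Tree: B1–B2, B1–B3, B2–B4
The largest bag has 5 vertices, giving width 4; this decomposition certifies tw(G) ≤ 4. On the other hand G contains the 5-clique {0, 1, 5, 6, 7}. A clique must lie in a single bag of any decomposition, so no decomposition can have width below 4. Combining the bounds, tw(G) = 4.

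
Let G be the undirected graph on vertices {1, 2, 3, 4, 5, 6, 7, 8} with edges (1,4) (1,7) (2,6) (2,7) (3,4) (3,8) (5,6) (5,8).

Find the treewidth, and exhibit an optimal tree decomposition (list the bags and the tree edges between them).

Treewidth 2.
One optimal decomposition is:
Bags: B1 = {1, 3, 4}  B2 = {1, 3, 8}  B3 = {1, 5, 8}  B4 = {1, 5, 6}  B5 = {1, 2, 6}  B6 = {1, 2, 7}
Tree: B1–B2, B2–B3, B3–B4, B4–B5, B5–B6

Every bag has size at most 3, so the width is 3 − 1 = 2 and tw(G) ≤ 2. For the lower bound, G contains the cycle 1–4–3–8–5–6–2–7–1, so G is not a forest; only forests have treewidth ≤ 1, hence tw(G) ≥ 2. Combining the bounds, tw(G) = 2.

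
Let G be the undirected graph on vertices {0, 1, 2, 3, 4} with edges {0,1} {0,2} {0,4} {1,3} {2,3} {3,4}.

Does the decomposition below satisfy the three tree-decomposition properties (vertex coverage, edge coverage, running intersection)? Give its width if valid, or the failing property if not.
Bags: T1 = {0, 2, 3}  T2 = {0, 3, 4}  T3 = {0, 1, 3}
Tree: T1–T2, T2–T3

Yes; width 2.

Every vertex of G appears in some bag (union = {0, 1, 2, 3, 4}); every edge is covered by a bag; and for each vertex v the set of bags containing v is connected in the bag tree. The decomposition is therefore valid. The largest bag has 3 vertices, so the width is 2.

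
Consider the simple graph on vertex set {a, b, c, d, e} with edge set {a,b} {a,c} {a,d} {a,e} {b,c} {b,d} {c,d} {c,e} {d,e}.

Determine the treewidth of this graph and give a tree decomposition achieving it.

The largest bag has 4 vertices, giving width 3; this decomposition certifies tw(G) ≤ 3. Conversely, {a, c, d, e} is a clique of size 4, and the vertices of any clique must share a bag in every tree decomposition; so some bag has ≥ 4 vertices and tw(G) ≥ 3. Hence tw(G) = 3 exactly.

Treewidth 3.
One such decomposition:
Bags: B1 = {a, c, d, e}  B2 = {a, b, c, d}
Tree: B1–B2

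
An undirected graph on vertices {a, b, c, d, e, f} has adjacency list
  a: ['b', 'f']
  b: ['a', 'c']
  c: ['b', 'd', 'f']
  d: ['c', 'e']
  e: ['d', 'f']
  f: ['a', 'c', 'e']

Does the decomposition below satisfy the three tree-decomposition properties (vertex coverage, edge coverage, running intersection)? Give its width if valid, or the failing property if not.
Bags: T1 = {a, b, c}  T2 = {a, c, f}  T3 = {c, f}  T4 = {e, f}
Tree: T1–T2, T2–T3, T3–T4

No — vertex d appears in no bag.

A tree decomposition must satisfy three properties: every vertex lies in some bag; for every edge, both endpoints lie together in some bag; and for every vertex, the bags containing it form a connected subtree. Here vertex d appears in no bag, so the decomposition is invalid.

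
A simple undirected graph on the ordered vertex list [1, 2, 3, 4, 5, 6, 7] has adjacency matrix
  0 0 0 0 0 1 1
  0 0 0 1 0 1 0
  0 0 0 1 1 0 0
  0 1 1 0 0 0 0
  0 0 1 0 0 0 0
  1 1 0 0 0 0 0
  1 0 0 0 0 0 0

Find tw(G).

1

A width-1 tree decomposition is:
Bags: B1 = {3, 5}  B2 = {3, 4}  B3 = {2, 4}  B4 = {2, 6}  B5 = {1, 6}  B6 = {1, 7}
Tree: B1–B2, B2–B3, B3–B4, B4–B5, B5–B6
Each bag holds 2 vertices, so the decomposition has width 1, which upper-bounds the treewidth. Any graph with an edge has treewidth ≥ 1, and G has the edge 5–3. Therefore the treewidth is 1.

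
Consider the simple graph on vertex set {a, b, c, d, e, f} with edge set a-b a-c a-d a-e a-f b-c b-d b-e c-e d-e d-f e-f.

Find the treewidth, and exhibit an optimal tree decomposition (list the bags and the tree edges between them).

Treewidth 3.
One such decomposition:
Bags: B1 = {a, d, e, f}  B2 = {a, b, d, e}  B3 = {a, b, c, e}
Tree: B1–B2, B2–B3

Every bag has size at most 4, so the width is 4 − 1 = 3 and tw(G) ≤ 3. On the other hand G contains the 4-clique {a, d, e, f}. A clique must lie in a single bag of any decomposition, so no decomposition can have width below 3. Hence tw(G) = 3 exactly.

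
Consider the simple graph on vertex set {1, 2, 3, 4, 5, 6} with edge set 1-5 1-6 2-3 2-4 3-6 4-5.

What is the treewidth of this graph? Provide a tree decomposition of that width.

The largest bag has 3 vertices, giving width 2; this decomposition certifies tw(G) ≤ 2. Since 6–1–5–4–2–3–6 is a cycle in G, G is not acyclic. Forests are exactly the graphs of treewidth ≤ 1, so tw(G) ≥ 2. Combining the bounds, tw(G) = 2.

Treewidth 2.
One optimal decomposition is:
Bags: B1 = {1, 5, 6}  B2 = {4, 5, 6}  B3 = {2, 4, 6}  B4 = {2, 3, 6}
Tree: B1–B2, B2–B3, B3–B4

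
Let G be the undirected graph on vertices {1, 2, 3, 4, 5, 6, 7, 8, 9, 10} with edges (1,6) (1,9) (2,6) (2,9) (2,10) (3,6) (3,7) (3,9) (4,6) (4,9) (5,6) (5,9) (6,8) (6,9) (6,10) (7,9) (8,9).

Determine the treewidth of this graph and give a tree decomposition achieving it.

Treewidth 2.
One optimal decomposition is:
Bags: B1 = {3, 6, 9}  B2 = {3, 7, 9}  B3 = {2, 6, 9}  B4 = {2, 6, 10}  B5 = {6, 8, 9}  B6 = {1, 6, 9}  B7 = {4, 6, 9}  B8 = {5, 6, 9}
Tree: B1–B2, B1–B3, B3–B4, B1–B5, B5–B6, B3–B7, B3–B8

Every bag has size at most 3, so the width is 3 − 1 = 2 and tw(G) ≤ 2. For the lower bound, the 3 vertices {1, 6, 9} are pairwise adjacent, and any tree decomposition puts a clique entirely inside one bag — forcing width ≥ 2. Hence tw(G) = 2 exactly.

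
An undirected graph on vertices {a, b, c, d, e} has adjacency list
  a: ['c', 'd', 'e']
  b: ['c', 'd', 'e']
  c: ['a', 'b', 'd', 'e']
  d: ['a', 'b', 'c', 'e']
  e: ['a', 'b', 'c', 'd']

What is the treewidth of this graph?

A width-3 tree decomposition is:
Bags: B1 = {a, c, d, e}  B2 = {b, c, d, e}
Tree: B1–B2
Every bag has size at most 4, so the width is 4 − 1 = 3 and tw(G) ≤ 3. Conversely, {a, c, d, e} is a clique of size 4, and the vertices of any clique must share a bag in every tree decomposition; so some bag has ≥ 4 vertices and tw(G) ≥ 3. Hence tw(G) = 3 exactly.

3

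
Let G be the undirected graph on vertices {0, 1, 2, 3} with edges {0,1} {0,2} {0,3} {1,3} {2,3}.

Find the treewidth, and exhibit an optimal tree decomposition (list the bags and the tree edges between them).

Every bag has size at most 3, so the width is 3 − 1 = 2 and tw(G) ≤ 2. Conversely, {0, 1, 3} is a clique of size 3, and the vertices of any clique must share a bag in every tree decomposition; so some bag has ≥ 3 vertices and tw(G) ≥ 2. Therefore the treewidth is 2.

Treewidth 2.
One optimal decomposition is:
Bags: B1 = {0, 1, 3}  B2 = {0, 2, 3}
Tree: B1–B2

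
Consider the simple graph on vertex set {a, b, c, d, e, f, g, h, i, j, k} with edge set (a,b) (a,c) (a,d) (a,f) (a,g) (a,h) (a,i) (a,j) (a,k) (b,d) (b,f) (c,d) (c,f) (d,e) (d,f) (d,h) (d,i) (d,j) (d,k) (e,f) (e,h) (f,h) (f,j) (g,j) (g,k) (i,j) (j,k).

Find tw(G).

3

A width-3 tree decomposition is:
Bags: B1 = {a, c, d, f}  B2 = {a, d, f, j}  B3 = {a, d, j, k}  B4 = {a, d, f, h}  B5 = {a, g, j, k}  B6 = {d, e, f, h}  B7 = {a, d, i, j}  B8 = {a, b, d, f}
Tree: B1–B2, B2–B3, B2–B4, B3–B5, B4–B6, B3–B7, B1–B8
Every bag has size at most 4, so the width is 4 − 1 = 3 and tw(G) ≤ 3. On the other hand G contains the 4-clique {d, e, f, h}. A clique must lie in a single bag of any decomposition, so no decomposition can have width below 3. Combining the bounds, tw(G) = 3.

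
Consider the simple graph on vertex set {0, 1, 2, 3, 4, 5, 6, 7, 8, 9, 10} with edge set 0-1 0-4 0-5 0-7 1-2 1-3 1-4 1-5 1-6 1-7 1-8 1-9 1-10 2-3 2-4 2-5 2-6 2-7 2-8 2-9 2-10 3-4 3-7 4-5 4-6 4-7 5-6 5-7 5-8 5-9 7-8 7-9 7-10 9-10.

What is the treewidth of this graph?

A width-4 tree decomposition is:
Bags: B1 = {1, 2, 5, 7, 8}  B2 = {1, 2, 5, 7, 9}  B3 = {1, 2, 7, 9, 10}  B4 = {1, 2, 4, 5, 7}  B5 = {1, 2, 3, 4, 7}  B6 = {1, 2, 4, 5, 6}  B7 = {0, 1, 4, 5, 7}
Tree: B1–B2, B2–B3, B2–B4, B4–B5, B4–B6, B4–B7
Each bag holds 5 vertices, so the decomposition has width 4, which upper-bounds the treewidth. On the other hand G contains the 5-clique {0, 1, 4, 5, 7}. A clique must lie in a single bag of any decomposition, so no decomposition can have width below 4. Hence tw(G) = 4 exactly.

4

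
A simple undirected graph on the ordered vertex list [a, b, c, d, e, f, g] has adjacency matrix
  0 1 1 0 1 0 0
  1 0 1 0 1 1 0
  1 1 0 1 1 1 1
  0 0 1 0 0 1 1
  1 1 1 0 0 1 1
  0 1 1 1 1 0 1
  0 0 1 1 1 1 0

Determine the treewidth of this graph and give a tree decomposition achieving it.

Treewidth 3.
One optimal decomposition is:
Bags: B1 = {c, d, f, g}  B2 = {c, e, f, g}  B3 = {b, c, e, f}  B4 = {a, b, c, e}
Tree: B1–B2, B2–B3, B3–B4

Each bag holds 4 vertices, so the decomposition has width 3, which upper-bounds the treewidth. On the other hand G contains the 4-clique {a, b, c, e}. A clique must lie in a single bag of any decomposition, so no decomposition can have width below 3. The upper and lower bounds meet at 3, so that is the treewidth.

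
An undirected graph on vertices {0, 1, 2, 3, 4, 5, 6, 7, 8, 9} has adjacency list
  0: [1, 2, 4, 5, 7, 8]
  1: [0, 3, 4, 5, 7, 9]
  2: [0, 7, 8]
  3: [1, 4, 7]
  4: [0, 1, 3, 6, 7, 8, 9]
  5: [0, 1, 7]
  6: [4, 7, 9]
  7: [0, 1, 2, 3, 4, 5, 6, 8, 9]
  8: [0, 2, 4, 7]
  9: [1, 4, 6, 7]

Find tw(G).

A width-3 tree decomposition is:
Bags: B1 = {0, 1, 4, 7}  B2 = {1, 4, 7, 9}  B3 = {0, 4, 7, 8}  B4 = {0, 2, 7, 8}  B5 = {0, 1, 5, 7}  B6 = {1, 3, 4, 7}  B7 = {4, 6, 7, 9}
Tree: B1–B2, B1–B3, B3–B4, B1–B5, B1–B6, B2–B7
Each bag holds 4 vertices, so the decomposition has width 3, which upper-bounds the treewidth. Conversely, {0, 2, 7, 8} is a clique of size 4, and the vertices of any clique must share a bag in every tree decomposition; so some bag has ≥ 4 vertices and tw(G) ≥ 3. Combining the bounds, tw(G) = 3.

3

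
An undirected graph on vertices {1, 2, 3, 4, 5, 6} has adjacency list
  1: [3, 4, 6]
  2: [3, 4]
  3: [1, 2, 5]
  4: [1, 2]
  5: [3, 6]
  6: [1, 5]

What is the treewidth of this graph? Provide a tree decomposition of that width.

The largest bag has 3 vertices, giving width 2; this decomposition certifies tw(G) ≤ 2. For the lower bound, G contains the cycle 4–2–3–1–4, so G is not a forest; only forests have treewidth ≤ 1, hence tw(G) ≥ 2. Hence tw(G) = 2 exactly.

Treewidth 2.
One such decomposition:
Bags: B1 = {1, 2, 4}  B2 = {1, 2, 3}  B3 = {1, 3, 6}  B4 = {3, 5, 6}
Tree: B1–B2, B2–B3, B3–B4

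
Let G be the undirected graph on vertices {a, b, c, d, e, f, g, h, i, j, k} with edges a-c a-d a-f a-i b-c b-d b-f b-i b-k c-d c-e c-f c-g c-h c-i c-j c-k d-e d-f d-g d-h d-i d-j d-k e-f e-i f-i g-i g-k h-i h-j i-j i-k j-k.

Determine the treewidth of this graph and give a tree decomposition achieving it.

Every bag has size at most 5, so the width is 5 − 1 = 4 and tw(G) ≤ 4. For the lower bound, the 5 vertices {c, d, e, f, i} are pairwise adjacent, and any tree decomposition puts a clique entirely inside one bag — forcing width ≥ 4. Combining the bounds, tw(G) = 4.

Treewidth 4.
Bags: B1 = {c, d, e, f, i}  B2 = {b, c, d, f, i}  B3 = {b, c, d, i, k}  B4 = {c, d, i, j, k}  B5 = {c, d, h, i, j}  B6 = {c, d, g, i, k}  B7 = {a, c, d, f, i}
Tree: B1–B2, B2–B3, B3–B4, B4–B5, B4–B6, B2–B7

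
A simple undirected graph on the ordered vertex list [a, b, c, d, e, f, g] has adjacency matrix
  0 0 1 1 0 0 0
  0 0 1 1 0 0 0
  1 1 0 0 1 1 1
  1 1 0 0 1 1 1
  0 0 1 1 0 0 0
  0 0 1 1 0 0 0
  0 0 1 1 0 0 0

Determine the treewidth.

A width-2 tree decomposition is:
Bags: B1 = {c, d, g}  B2 = {c, d, e}  B3 = {b, c, d}  B4 = {a, c, d}  B5 = {c, d, f}
Tree: B1–B2, B2–B3, B3–B4, B4–B5
Each bag holds 3 vertices, so the decomposition has width 2, which upper-bounds the treewidth. The edges c–g–d–e–c form a cycle, so G is not a tree and its treewidth is at least 2. Hence tw(G) = 2 exactly.

2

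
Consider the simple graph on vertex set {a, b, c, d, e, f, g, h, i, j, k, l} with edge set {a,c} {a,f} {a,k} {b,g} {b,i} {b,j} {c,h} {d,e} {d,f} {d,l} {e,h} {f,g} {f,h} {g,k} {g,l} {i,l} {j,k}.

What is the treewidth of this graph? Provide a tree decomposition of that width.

Treewidth 3.
Bags: B1 = {b, i, j, k}  B2 = {b, g, i, k}  B3 = {g, i, k, l}  B4 = {a, g, k, l}  B5 = {a, f, g, l}  B6 = {a, d, f, l}  B7 = {a, c, d, f}  B8 = {c, d, f, h}  B9 = {c, d, e, h}
Tree: B1–B2, B2–B3, B3–B4, B4–B5, B5–B6, B6–B7, B7–B8, B8–B9

Each bag holds 4 vertices, so the decomposition has width 3, which upper-bounds the treewidth. For the lower bound: the 4 vertex sets {b,i,j}, {k}, {g}, {a,d,f,l} are disjoint, each induces a connected subgraph, and every pair is joined by at least one edge of G. Contracting each set to a single vertex therefore yields K_{4} as a minor, and since treewidth is minor-monotone, tw(G) ≥ tw(K_{4}) = 3. Combining the bounds, tw(G) = 3.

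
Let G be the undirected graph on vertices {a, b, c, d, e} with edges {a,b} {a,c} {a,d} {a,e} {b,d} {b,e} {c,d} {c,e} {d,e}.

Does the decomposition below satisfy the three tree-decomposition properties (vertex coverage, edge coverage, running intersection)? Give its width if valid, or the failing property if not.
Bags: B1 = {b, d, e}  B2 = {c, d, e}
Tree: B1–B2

No — vertex a appears in no bag.

A tree decomposition must satisfy three properties: every vertex lies in some bag; for every edge, both endpoints lie together in some bag; and for every vertex, the bags containing it form a connected subtree. Here vertex a appears in no bag, so the decomposition is invalid.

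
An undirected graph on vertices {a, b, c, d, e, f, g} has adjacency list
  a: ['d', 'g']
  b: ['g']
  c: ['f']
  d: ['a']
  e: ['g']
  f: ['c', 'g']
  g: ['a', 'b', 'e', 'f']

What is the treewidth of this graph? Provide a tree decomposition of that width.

Treewidth 1.
Bags: B1 = {a, g}  B2 = {a, d}  B3 = {e, g}  B4 = {f, g}  B5 = {c, f}  B6 = {b, g}
Tree: B1–B2, B1–B3, B1–B4, B4–B5, B1–B6

Every bag has size at most 2, so the width is 2 − 1 = 1 and tw(G) ≤ 1. G has an edge, so its treewidth is at least 1. Hence tw(G) = 1 exactly.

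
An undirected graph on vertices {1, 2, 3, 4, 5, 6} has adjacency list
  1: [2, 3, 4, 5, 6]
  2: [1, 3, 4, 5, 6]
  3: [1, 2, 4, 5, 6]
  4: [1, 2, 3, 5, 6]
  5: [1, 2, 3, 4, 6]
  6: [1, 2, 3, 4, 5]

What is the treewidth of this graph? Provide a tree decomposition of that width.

Treewidth 5.
One optimal decomposition is:
Bags: B1 = {1, 2, 3, 4, 5, 6}
Tree: (single bag)

A single bag containing all 6 vertices is trivially a valid decomposition of width 5. For the lower bound, the 6 vertices {1, 2, 3, 4, 5, 6} are pairwise adjacent, and any tree decomposition puts a clique entirely inside one bag — forcing width ≥ 5. Combining the bounds, tw(G) = 5.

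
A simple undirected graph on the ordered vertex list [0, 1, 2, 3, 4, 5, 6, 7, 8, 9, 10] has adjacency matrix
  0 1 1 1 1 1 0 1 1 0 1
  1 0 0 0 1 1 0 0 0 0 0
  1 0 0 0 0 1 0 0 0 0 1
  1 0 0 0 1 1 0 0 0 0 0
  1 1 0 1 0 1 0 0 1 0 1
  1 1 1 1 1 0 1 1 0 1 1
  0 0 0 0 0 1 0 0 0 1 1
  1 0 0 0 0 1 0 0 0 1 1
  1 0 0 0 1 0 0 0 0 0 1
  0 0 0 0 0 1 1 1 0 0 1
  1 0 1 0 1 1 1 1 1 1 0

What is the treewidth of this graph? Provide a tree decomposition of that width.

Treewidth 3.
One such decomposition:
Bags: B1 = {0, 5, 7, 10}  B2 = {0, 2, 5, 10}  B3 = {0, 4, 5, 10}  B4 = {5, 7, 9, 10}  B5 = {0, 3, 4, 5}  B6 = {0, 1, 4, 5}  B7 = {5, 6, 9, 10}  B8 = {0, 4, 8, 10}
Tree: B1–B2, B2–B3, B1–B4, B3–B5, B3–B6, B4–B7, B3–B8

Every bag has size at most 4, so the width is 4 − 1 = 3 and tw(G) ≤ 3. On the other hand G contains the 4-clique {0, 4, 8, 10}. A clique must lie in a single bag of any decomposition, so no decomposition can have width below 3. Combining the bounds, tw(G) = 3.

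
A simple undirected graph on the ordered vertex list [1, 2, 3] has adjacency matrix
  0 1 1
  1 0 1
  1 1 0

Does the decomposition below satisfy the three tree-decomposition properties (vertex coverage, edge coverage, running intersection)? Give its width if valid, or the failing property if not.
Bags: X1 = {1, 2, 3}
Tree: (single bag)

Yes; width 2.

Vertex coverage: the bags together contain {1, 2, 3}, the full vertex set. Edge coverage: each edge of G has both endpoints in at least one bag. Running intersection: for every vertex, the bags containing it form a connected subtree. All three properties hold, so this is a valid tree decomposition of width max|bag| − 1 = 2, and hence tw(G) ≤ 2.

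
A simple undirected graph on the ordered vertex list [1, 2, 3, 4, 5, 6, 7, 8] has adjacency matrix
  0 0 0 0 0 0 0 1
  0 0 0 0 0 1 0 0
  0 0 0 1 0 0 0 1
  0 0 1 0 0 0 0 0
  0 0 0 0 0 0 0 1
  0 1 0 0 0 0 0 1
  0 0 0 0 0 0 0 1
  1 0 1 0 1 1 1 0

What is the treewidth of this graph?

1

A width-1 tree decomposition is:
Bags: B1 = {5, 8}  B2 = {3, 8}  B3 = {7, 8}  B4 = {3, 4}  B5 = {1, 8}  B6 = {6, 8}  B7 = {2, 6}
Tree: B1–B2, B1–B3, B2–B4, B2–B5, B2–B6, B6–B7
Every bag has size at most 2, so the width is 2 − 1 = 1 and tw(G) ≤ 1. Any graph with an edge has treewidth ≥ 1, and G has the edge 8–5. Therefore the treewidth is 1.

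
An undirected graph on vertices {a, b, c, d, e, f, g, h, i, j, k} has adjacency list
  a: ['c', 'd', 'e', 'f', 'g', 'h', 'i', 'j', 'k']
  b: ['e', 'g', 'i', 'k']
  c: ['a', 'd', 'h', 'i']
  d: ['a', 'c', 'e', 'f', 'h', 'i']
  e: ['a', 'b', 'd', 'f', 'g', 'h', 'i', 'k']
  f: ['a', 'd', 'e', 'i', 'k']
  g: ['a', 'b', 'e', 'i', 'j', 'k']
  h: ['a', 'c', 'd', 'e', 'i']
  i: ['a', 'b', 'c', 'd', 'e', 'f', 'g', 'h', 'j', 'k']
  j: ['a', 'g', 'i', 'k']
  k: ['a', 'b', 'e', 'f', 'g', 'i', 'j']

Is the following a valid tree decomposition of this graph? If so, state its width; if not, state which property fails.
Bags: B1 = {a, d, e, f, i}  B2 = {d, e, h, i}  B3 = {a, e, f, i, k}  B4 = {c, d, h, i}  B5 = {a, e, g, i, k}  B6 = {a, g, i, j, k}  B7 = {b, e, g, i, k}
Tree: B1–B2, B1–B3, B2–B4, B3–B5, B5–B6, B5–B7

A tree decomposition must satisfy three properties: every vertex lies in some bag; for every edge, both endpoints lie together in some bag; and for every vertex, the bags containing it form a connected subtree. Here edge (a,h) lies in no bag, so the decomposition is invalid.

No — edge (a,h) lies in no bag.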